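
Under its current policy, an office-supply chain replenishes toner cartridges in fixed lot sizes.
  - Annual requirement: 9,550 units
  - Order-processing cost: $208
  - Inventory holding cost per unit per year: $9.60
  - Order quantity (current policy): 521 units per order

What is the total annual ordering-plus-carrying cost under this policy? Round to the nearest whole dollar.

$6,313

Ordering: D/Q × S = 9,550/521 × $208 = $3,812.67
Holding:  Q/2 × H = 521/2 × $9.6 = $2,500.80
Total = $3,812.67 + $2,500.80 = $6,313.47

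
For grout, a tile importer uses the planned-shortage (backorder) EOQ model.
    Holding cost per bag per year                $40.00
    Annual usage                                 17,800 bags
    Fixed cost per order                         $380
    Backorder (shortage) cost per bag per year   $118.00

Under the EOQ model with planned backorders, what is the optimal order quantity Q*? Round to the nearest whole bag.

673 bags

Basic EOQ = √(2·17,800·380/40) = 581.550
Backorder adjustment √((H+b)/b) = √((40+118)/118) = 1.1571
Q* = 581.550 × 1.1571 ≈ 672.94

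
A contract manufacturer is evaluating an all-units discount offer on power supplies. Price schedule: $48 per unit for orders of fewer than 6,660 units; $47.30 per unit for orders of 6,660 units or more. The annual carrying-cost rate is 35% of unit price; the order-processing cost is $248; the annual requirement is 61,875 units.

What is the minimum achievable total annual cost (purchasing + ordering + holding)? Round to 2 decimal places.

$2,984,119.70

H₁ = 35%×$48 = $16.8000;  H₂ = 35%×$47.30 = $16.5550
EOQ₁ = √(2×61,875×248/16.8000) = 1,351.59  (< 6,660, feasible at tier 1)
EOQ₂ = √(2×61,875×248/16.5550) = 1,361.55  (< 6,660 → use Q = 6,660 at tier-2 price)
TC(tier 1 (EOQ₁), Q≈1,351.6) = $2,992,706.65
TC(tier 2, Q≈6,660.0) = $2,984,119.70
Minimum at tier 2: $2,984,119.70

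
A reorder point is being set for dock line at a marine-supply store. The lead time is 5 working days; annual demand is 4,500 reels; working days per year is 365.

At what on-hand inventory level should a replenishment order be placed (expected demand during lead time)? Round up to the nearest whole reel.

Daily demand d = 4,500 / 365 = 12.329 reels/day
Demand during lead time = 12.329 × 5 = 61.64
Reorder point = 61.64 → round up

62 reels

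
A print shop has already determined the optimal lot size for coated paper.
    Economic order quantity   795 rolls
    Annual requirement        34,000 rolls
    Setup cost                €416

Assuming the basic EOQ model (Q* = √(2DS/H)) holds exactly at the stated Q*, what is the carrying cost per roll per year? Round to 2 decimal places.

From Q* = √(2DS/H) ⇒ Q*² = 2DS/H.
H = 2DS / Q² = 2 × 34,000 × 416 / 795² = 44.7577

€44.76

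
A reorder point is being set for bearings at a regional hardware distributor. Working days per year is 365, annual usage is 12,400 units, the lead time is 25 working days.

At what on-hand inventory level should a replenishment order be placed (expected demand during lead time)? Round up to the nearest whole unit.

850 units

Daily demand d = 12,400 / 365 = 33.973 units/day
Demand during lead time = 33.973 × 25 = 849.32
Reorder point = 849.32 → round up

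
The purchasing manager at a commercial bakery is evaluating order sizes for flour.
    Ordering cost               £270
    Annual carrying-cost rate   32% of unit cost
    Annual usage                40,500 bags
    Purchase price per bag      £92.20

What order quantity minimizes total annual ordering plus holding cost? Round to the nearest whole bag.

Carrying cost H = £92.2 × 32% = £29.5040/bag/yr
Optimal lot size Q* = (2 × 40,500 × £270 / £29.504)^½ ≈ 860.96

861 bags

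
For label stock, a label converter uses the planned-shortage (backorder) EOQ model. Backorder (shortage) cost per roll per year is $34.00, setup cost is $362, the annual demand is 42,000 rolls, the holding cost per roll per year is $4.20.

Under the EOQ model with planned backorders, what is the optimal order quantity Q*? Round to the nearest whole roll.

2,852 rolls

Basic EOQ = √(2·42,000·362/4.2) = 2,690.725
Backorder adjustment √((H+b)/b) = √((4.2+34)/34) = 1.0600
Q* = 2,690.725 × 1.0600 ≈ 2,852.08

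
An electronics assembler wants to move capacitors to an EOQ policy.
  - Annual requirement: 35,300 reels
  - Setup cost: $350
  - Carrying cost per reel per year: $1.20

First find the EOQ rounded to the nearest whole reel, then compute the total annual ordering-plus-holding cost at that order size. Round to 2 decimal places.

Optimal lot size Q* = (2 × 35,300 × $350 / $1.2)^½ ≈ 4,537.80 → Q = 4,538 reels
Orders/yr = 35,300/4,538 = 7.779; ordering cost = 7.779 × $350 = $2,722.57
Average inventory = 4,538/2 = 2269; holding cost = 2269 × $1.2 = $2,722.80
Total = $2,722.57 + $2,722.80 = $5,445.37

$5,445.37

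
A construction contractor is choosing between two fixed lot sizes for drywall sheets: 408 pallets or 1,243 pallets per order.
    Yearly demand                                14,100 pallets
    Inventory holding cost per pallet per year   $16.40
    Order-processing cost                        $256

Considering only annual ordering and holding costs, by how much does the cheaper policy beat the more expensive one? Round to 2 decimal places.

Annual cost at Q: ordering D·S/Q plus holding Q·H/2.
TC(408) = (14,100/408)×256 + (408/2)×16.4 = $12,192.66
TC(1,243) = (14,100/1,243)×256 + (1,243/2)×16.4 = $13,096.54
|ΔTC| = |$12,192.66 − $13,096.54| = $903.88

$903.88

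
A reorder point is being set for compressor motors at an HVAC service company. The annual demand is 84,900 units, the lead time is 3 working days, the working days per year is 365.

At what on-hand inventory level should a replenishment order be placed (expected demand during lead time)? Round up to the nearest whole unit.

Daily demand d = 84,900 / 365 = 232.603 units/day
Demand during lead time = 232.603 × 3 = 697.81
Reorder point = 697.81 → round up

698 units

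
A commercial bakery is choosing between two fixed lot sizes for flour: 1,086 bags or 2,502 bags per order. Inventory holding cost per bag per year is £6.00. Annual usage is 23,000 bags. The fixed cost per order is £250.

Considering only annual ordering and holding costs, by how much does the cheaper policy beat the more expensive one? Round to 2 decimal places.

TC(Q) = (D/Q)S + (Q/2)H
TC(1,086) = (23,000/1,086)×250 + (1,086/2)×6 = £8,552.66
TC(2,502) = (23,000/2,502)×250 + (2,502/2)×6 = £9,804.16
Lots of 1,086 are cheaper by £1,251.50.

£1,251.50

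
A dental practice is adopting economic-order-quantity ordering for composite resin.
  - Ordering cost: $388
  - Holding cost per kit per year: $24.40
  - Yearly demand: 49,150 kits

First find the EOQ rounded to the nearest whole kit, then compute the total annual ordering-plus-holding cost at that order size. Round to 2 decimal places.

Q* = √(2·D·S / H) = √(2·49,150·388 / 24.4) = √1,563,131.1 ≈ 1,250.25 → Q = 1,250 kits
Orders/yr = 49,150/1,250 = 39.320; ordering cost = 39.320 × $388 = $15,256.16
Average inventory = 1,250/2 = 625; holding cost = 625 × $24.4 = $15,250.00
Total = $15,256.16 + $15,250.00 = $30,506.16

$30,506.16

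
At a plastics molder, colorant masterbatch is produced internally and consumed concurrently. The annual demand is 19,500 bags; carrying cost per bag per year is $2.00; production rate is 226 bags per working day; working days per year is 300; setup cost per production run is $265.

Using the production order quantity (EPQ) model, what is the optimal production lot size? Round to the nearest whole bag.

2,693 bags

Daily demand d = 19,500/300 = 65.000; p = 226; 1 − d/p = 0.71239
EPQ = √(2DS / (H(1 − d/p)))
    = √(2 × 19,500 × 265 / (2 × 0.71239)) ≈ 2,693.28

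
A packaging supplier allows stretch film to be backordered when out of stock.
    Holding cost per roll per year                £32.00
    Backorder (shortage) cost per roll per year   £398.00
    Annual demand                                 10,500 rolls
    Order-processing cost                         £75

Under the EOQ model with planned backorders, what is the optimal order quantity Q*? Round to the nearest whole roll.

Q* = √(2DS/H) · √((H + b)/b)
   = √(2 × 10,500 × 75 / 32) · √((32 + 398) / 398)
   = 221.853 × 1.0394 ≈ 230.60

231 rolls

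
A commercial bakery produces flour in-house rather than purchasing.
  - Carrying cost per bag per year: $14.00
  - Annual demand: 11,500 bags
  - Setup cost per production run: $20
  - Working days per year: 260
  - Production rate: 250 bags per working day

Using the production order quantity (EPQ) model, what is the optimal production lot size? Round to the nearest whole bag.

d = 11,500/260 = 44.2308 bags/day;  effective holding cost H(1 − d/p) = 14·(1 − 44.2308/250) = 11.52308
Q* = √(2DS / H_eff) = √(2·11,500·20 / 11.52308) ≈ 199.80

200 bags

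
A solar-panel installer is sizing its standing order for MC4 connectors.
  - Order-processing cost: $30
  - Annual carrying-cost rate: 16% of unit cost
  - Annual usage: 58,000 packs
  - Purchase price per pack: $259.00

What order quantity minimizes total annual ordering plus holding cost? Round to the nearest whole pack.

Holding cost per pack per year: H = 16% × $259 = $41.4400
EOQ = √(2DS/H) = √(2 × 58,000 × 30 / 41.44)
    = √(83,976.83) ≈ 289.79

290 packs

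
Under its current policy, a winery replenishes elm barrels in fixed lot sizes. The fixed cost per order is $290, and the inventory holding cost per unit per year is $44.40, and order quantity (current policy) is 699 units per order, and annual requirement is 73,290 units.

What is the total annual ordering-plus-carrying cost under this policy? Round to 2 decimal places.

Orders/yr = 73,290/699 = 104.850; ordering cost = 104.850 × $290 = $30,406.44
Average inventory = 699/2 = 349.5; holding cost = 349.5 × $44.4 = $15,517.80
Total = $30,406.44 + $15,517.80 = $45,924.24

$45,924.24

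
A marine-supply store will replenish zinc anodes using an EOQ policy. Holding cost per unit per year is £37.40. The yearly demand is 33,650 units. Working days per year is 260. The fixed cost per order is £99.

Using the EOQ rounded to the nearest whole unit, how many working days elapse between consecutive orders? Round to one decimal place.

Optimal lot size Q* = (2 × 33,650 × £99 / £37.4)^½ ≈ 422.07 → Q = 422 units
Days between orders = 260 / (D/Q) = 260 / 79.739 ≈ 3.261

3.3 days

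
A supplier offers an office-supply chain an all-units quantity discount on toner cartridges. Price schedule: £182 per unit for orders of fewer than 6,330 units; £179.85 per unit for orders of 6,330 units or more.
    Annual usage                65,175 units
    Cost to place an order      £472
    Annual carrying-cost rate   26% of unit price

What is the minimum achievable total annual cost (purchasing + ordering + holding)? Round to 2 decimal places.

£11,874,582.13

H₁ = 26%×£182 = £47.3200;  H₂ = 26%×£179.85 = £46.7610
EOQ₁ = √(2×65,175×472/47.3200) = 1,140.26  (< 6,330, feasible at tier 1)
EOQ₂ = √(2×65,175×472/46.7610) = 1,147.06  (< 6,330 → use Q = 6,330 at tier-2 price)
TC(tier 1 (EOQ₁), Q≈1,140.3) = £11,915,807.14
TC(tier 2, Q≈6,330.0) = £11,874,582.13
Minimum at tier 2: £11,874,582.13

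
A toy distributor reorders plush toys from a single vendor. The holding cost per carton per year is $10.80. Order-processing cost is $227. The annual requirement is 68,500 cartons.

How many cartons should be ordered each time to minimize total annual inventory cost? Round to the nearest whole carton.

EOQ = √(2DS/H) = √(2 × 68,500 × 227 / 10.8)
    = √(2,879,537.04) ≈ 1,696.92

1,697 cartons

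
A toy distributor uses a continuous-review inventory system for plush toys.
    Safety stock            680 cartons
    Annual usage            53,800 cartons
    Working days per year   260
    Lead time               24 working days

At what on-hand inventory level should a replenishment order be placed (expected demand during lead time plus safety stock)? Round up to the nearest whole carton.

Daily demand d = 53,800 / 260 = 206.923 cartons/day
Demand during lead time = 206.923 × 24 = 4,966.15
Reorder point = 4,966.15 + 680 = 5,646.15 → round up

5,647 cartons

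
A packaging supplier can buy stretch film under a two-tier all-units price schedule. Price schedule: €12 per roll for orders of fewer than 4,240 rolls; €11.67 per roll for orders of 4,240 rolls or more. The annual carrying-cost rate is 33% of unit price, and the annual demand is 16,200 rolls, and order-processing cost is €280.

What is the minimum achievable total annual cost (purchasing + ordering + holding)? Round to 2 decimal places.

€198,288.14

H₁ = 33%×€12 = €3.9600;  H₂ = 33%×€11.67 = €3.8511
EOQ₁ = √(2×16,200×280/3.9600) = 1,513.57  (< 4,240, feasible at tier 1)
EOQ₂ = √(2×16,200×280/3.8511) = 1,534.83  (< 4,240 → use Q = 4,240 at tier-2 price)
TC(tier 1 (EOQ₁), Q≈1,513.6) = €200,393.76
TC(tier 2, Q≈4,240.0) = €198,288.14
Minimum at tier 2: €198,288.14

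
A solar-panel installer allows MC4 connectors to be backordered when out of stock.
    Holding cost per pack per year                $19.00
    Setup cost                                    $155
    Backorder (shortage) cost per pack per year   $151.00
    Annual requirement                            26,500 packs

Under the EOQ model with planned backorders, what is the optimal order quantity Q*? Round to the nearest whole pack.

698 packs

Basic EOQ = √(2·26,500·155/19) = 657.547
Backorder adjustment √((H+b)/b) = √((19+151)/151) = 1.0611
Q* = 657.547 × 1.0611 ≈ 697.69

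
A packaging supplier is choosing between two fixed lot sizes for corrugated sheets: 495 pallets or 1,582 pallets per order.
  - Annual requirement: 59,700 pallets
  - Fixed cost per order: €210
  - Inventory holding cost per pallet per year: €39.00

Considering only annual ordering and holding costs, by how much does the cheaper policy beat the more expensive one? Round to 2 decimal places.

€3,794.01

TC(Q) = (D/Q)S + (Q/2)H
TC(495) = (59,700/495)×210 + (495/2)×39 = €34,979.77
TC(1,582) = (59,700/1,582)×210 + (1,582/2)×39 = €38,773.78
Cheaper: Q = 495.  Difference = €3,794.01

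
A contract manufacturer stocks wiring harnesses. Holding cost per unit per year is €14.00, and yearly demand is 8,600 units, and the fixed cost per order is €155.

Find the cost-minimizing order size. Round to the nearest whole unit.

436 units

Q* = √(2·D·S / H) = √(2·8,600·155 / 14) = √190,428.6 ≈ 436.38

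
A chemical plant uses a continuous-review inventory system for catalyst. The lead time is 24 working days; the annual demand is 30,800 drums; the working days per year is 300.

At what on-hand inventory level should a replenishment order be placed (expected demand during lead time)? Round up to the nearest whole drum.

2,464 drums

Daily demand d = 30,800 / 300 = 102.667 drums/day
Demand during lead time = 102.667 × 24 = 2,464.00
Reorder point = 2,464.00 → round up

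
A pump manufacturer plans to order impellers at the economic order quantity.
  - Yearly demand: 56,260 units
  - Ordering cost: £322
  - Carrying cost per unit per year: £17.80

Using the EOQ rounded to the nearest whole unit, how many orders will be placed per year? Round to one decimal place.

Optimal lot size Q* = (2 × 56,260 × £322 / £17.8)^½ ≈ 1,426.70 → Q = 1,427
Orders per year = D/Q = 56,260 / 1,427 = 39.425

39.4 orders per year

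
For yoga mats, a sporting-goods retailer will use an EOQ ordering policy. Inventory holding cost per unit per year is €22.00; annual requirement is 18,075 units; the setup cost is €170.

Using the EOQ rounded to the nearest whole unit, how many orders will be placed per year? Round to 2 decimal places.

Optimal lot size Q* = (2 × 18,075 × €170 / €22)^½ ≈ 528.53 → Q = 529
N = D/Q = 18,075/529 ≈ 34.168 orders/yr

34.17 orders per year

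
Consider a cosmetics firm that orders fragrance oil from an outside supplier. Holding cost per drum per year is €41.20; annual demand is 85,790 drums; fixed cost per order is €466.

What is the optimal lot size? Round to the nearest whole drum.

1,393 drums

Q* = √(2·D·S / H) = √(2·85,790·466 / 41.2) = √1,940,686.4 ≈ 1,393.09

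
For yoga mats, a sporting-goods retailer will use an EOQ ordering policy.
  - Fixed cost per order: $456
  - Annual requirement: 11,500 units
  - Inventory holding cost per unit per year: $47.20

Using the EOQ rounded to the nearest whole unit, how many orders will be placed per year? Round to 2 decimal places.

24.42 orders per year

2DS/H = 2·11,500·456/47.2 = 222,203.39
EOQ = √222,203.39 ≈ 471.38 → Q = 471
N = D/Q = 11,500/471 ≈ 24.416 orders/yr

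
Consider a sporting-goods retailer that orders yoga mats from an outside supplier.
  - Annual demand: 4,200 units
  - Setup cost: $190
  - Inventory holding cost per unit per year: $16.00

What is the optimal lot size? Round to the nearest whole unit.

316 units

EOQ = √(2DS/H) = √(2 × 4,200 × 190 / 16)
    = √(99,750.00) ≈ 315.83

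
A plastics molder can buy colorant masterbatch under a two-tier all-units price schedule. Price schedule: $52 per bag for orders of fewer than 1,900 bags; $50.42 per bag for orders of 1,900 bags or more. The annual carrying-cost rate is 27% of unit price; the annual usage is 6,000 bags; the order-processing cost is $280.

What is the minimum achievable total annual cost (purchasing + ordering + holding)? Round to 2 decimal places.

$316,336.94

H₁ = 27%×$52 = $14.0400;  H₂ = 27%×$50.42 = $13.6134
EOQ₁ = √(2×6,000×280/14.0400) = 489.20  (< 1,900, feasible at tier 1)
EOQ₂ = √(2×6,000×280/13.6134) = 496.81  (< 1,900 → use Q = 1,900 at tier-2 price)
TC(tier 1 (EOQ₁), Q≈489.2) = $318,868.36
TC(tier 2, Q≈1,900.0) = $316,336.94
Minimum at tier 2: $316,336.94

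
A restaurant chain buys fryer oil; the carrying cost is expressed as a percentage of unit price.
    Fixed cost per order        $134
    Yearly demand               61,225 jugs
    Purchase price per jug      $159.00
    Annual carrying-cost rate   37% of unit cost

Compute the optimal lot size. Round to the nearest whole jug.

528 jugs

Carrying cost H = $159 × 37% = $58.8300/jug/yr
Q* = √(2·D·S / H) = √(2·61,225·134 / 58.83) = √278,910.4 ≈ 528.12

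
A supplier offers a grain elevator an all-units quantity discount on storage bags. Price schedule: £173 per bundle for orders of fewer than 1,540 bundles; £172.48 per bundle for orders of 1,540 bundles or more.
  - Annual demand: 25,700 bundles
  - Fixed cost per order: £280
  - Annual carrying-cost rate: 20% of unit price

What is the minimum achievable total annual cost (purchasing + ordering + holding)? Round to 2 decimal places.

£4,463,970.65

H₁ = 20%×£173 = £34.6000;  H₂ = 20%×£172.48 = £34.4960
EOQ₁ = √(2×25,700×280/34.6000) = 644.94  (< 1,540, feasible at tier 1)
EOQ₂ = √(2×25,700×280/34.4960) = 645.92  (< 1,540 → use Q = 1,540 at tier-2 price)
TC(tier 1 (EOQ₁), Q≈644.9) = £4,468,415.09
TC(tier 2, Q≈1,540.0) = £4,463,970.65
Minimum at tier 2: £4,463,970.65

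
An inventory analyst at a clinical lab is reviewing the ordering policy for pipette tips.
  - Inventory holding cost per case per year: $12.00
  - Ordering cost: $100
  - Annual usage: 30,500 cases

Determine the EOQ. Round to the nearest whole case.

713 cases

EOQ = √(2DS/H) = √(2 × 30,500 × 100 / 12)
    = √(508,333.33) ≈ 712.97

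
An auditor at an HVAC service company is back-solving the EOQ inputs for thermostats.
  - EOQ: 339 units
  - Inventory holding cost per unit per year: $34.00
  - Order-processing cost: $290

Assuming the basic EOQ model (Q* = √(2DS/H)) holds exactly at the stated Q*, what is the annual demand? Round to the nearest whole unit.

6,737 units per year

Since Q* = (2DS/H)^½, squaring gives Q*²·H = 2DS.
D = Q²H / (2S) = 339² × 34 / (2 × 290) = 6,736.75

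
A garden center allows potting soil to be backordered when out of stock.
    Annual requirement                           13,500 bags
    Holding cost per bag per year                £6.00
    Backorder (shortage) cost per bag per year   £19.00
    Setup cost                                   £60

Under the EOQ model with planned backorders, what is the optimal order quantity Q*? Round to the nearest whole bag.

596 bags

Basic EOQ = √(2·13,500·60/6) = 519.615
Backorder adjustment √((H+b)/b) = √((6+19)/19) = 1.1471
Q* = 519.615 × 1.1471 ≈ 596.04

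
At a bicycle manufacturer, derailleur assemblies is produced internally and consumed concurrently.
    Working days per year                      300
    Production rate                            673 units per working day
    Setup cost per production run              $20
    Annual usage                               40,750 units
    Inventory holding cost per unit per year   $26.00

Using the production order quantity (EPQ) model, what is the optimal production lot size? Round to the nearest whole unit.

280 units

d = 40,750/300 = 135.8333 units/day;  effective holding cost H(1 − d/p) = 26·(1 − 135.8333/673) = 20.75235
Q* = √(2DS / H_eff) = √(2·40,750·20 / 20.75235) ≈ 280.26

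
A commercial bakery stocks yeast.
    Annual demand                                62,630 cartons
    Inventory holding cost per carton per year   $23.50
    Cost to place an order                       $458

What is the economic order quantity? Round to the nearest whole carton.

1,562 cartons

EOQ = √(2DS/H) = √(2 × 62,630 × 458 / 23.5)
    = √(2,441,237.45) ≈ 1,562.45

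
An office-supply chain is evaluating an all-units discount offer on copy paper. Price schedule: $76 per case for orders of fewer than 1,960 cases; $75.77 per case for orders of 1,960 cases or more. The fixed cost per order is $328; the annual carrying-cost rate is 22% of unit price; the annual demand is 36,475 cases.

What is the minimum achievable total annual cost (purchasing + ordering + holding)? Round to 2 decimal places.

$2,786,150.74

H₁ = 22%×$76 = $16.7200;  H₂ = 22%×$75.77 = $16.6694
EOQ₁ = √(2×36,475×328/16.7200) = 1,196.28  (< 1,960, feasible at tier 1)
EOQ₂ = √(2×36,475×328/16.6694) = 1,198.09  (< 1,960 → use Q = 1,960 at tier-2 price)
TC(tier 1 (EOQ₁), Q≈1,196.3) = $2,792,101.74
TC(tier 2, Q≈1,960.0) = $2,786,150.74
Minimum at tier 2: $2,786,150.74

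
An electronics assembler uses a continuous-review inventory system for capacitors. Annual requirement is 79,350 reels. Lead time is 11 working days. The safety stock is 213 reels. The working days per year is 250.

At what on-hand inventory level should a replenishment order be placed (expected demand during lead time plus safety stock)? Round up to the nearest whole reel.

3,705 reels

Daily demand d = 79,350 / 250 = 317.400 reels/day
Demand during lead time = 317.400 × 11 = 3,491.40
Reorder point = 3,491.40 + 213 = 3,704.40 → round up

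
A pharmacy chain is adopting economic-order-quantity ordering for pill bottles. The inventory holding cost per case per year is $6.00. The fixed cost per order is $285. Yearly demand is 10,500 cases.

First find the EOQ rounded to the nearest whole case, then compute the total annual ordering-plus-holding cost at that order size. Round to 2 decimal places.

$5,992.50

2DS/H = 2·10,500·285/6 = 997,500.00
EOQ = √997,500.00 ≈ 998.75 → Q = 999 cases
Annual ordering cost = (D/Q)·S = (10,500/999) × 285 = $2,995.50
Annual holding cost  = (Q/2)·H = (999/2) × 6 = $2,997.00
Total = $2,995.50 + $2,997.00 = $5,992.50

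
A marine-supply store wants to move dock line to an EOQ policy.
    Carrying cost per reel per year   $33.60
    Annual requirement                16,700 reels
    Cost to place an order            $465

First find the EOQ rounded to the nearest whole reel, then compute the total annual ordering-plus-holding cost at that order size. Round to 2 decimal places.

$22,843.85

Q* = √(2·D·S / H) = √(2·16,700·465 / 33.6) = √462,232.1 ≈ 679.88 → Q = 680 reels
Annual ordering cost = (D/Q)·S = (16,700/680) × 465 = $11,419.85
Annual holding cost  = (Q/2)·H = (680/2) × 33.6 = $11,424.00
Total = $11,419.85 + $11,424.00 = $22,843.85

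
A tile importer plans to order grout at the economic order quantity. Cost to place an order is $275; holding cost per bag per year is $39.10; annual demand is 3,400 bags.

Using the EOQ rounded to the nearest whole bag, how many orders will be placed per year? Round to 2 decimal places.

15.53 orders per year

Q* = √(2·D·S / H) = √(2·3,400·275 / 39.1) = √47,826.1 ≈ 218.69 → Q = 219
N = D/Q = 3,400/219 ≈ 15.525 orders/yr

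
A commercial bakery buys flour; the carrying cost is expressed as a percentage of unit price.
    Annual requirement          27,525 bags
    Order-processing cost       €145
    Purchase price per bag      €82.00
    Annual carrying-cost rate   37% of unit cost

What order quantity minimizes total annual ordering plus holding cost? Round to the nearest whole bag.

Carrying cost H = €82 × 37% = €30.3400/bag/yr
Q* = √(2·D·S / H) = √(2·27,525·145 / 30.34) = √263,093.3 ≈ 512.93

513 bags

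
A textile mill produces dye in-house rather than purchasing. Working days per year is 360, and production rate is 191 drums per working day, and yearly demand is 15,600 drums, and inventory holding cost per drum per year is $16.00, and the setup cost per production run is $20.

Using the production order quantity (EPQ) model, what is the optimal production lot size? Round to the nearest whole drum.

d = 15,600/360 = 43.3333 drums/day;  effective holding cost H(1 − d/p) = 16·(1 − 43.3333/191) = 12.36998
Q* = √(2DS / H_eff) = √(2·15,600·20 / 12.36998) ≈ 224.60

225 drums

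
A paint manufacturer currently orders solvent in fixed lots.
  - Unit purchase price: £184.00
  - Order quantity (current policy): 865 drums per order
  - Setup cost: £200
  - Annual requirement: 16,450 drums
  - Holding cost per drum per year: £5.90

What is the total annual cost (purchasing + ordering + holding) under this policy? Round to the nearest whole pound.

Ordering: D/Q × S = 16,450/865 × £200 = £3,803.47
Holding:  Q/2 × H = 865/2 × £5.9 = £2,551.75
Purchase cost = D·C = 16,450 × 184 = £3,026,800.00
Total = £3,803.47 + £2,551.75 + £3,026,800.00 = £3,033,155.22

£3,033,155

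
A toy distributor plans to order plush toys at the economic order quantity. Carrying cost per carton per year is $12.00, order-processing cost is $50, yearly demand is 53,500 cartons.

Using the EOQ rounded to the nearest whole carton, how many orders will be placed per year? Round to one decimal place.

2DS/H = 2·53,500·50/12 = 445,833.33
EOQ = √445,833.33 ≈ 667.71 → Q = 668
Orders per year = D/Q = 53,500 / 668 = 80.090

80.1 orders per year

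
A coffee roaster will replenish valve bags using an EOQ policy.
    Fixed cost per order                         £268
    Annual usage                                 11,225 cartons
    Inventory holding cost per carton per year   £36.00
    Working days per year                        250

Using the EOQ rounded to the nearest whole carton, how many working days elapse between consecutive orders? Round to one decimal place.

EOQ = √(2DS/H) = √(2 × 11,225 × 268 / 36)
    = √(167,127.78) ≈ 408.81 → Q = 409 cartons
Cycle time = (working days × Q)/D = (250 × 409) / 11,225 = 9.109 days

9.1 days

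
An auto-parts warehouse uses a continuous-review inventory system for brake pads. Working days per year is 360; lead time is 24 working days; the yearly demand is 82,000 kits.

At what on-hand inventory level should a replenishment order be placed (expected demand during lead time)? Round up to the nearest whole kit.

Daily demand d = 82,000 / 360 = 227.778 kits/day
Demand during lead time = 227.778 × 24 = 5,466.67
Reorder point = 5,466.67 → round up

5,467 kits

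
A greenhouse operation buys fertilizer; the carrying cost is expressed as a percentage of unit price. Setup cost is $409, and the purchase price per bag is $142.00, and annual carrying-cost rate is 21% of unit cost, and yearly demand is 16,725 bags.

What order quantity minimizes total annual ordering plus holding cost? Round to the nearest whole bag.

H = i·C = 0.21 × $142 = $29.8200 per bag-year
EOQ = √(2DS/H) = √(2 × 16,725 × 409 / 29.82)
    = √(458,787.73) ≈ 677.34

677 bags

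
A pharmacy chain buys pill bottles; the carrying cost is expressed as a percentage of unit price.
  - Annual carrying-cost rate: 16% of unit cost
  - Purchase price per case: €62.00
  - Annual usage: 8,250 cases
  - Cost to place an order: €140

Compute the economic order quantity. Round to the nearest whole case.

483 cases

H = i·C = 0.16 × €62 = €9.9200 per case-year
EOQ = √(2DS/H) = √(2 × 8,250 × 140 / 9.92)
    = √(232,862.90) ≈ 482.56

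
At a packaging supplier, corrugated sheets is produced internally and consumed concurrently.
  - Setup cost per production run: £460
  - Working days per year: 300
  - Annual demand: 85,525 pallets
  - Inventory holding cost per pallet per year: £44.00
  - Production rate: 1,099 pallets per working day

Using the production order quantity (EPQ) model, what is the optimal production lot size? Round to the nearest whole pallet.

1,554 pallets

d = 85,525/300 = 285.0833 pallets/day;  effective holding cost H(1 − d/p) = 44·(1 − 285.0833/1099) = 32.58629
Q* = √(2DS / H_eff) = √(2·85,525·460 / 32.58629) ≈ 1,553.90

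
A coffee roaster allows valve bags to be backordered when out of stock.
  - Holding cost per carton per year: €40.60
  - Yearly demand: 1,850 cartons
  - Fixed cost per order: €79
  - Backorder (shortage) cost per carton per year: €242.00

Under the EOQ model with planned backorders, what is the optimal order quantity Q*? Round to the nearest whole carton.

92 cartons

Basic EOQ = √(2·1,850·79/40.6) = 84.850
Backorder adjustment √((H+b)/b) = √((40.6+242)/242) = 1.0806
Q* = 84.850 × 1.0806 ≈ 91.69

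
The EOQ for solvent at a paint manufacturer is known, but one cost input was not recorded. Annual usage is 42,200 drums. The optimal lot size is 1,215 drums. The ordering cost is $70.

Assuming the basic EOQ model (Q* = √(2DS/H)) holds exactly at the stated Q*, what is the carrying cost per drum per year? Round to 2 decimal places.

$4.00

Since Q* = (2DS/H)^½, squaring gives Q*²·H = 2DS.
H = 2DS / Q² = 2 × 42,200 × 70 / 1,215² = 4.0021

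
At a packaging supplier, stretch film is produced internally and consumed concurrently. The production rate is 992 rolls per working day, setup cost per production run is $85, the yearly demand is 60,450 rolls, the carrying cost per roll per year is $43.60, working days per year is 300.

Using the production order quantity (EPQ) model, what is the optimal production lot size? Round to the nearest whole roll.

Daily demand d = 60,450/300 = 201.500; p = 992; 1 − d/p = 0.79688
EPQ = √(2DS / (H(1 − d/p)))
    = √(2 × 60,450 × 85 / (43.6 × 0.79688)) ≈ 543.86

544 rolls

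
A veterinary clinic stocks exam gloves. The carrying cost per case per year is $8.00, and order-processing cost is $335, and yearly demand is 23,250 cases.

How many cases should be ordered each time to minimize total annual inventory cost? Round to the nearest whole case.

1,395 cases

Q* = √(2·D·S / H) = √(2·23,250·335 / 8) = √1,947,187.5 ≈ 1,395.42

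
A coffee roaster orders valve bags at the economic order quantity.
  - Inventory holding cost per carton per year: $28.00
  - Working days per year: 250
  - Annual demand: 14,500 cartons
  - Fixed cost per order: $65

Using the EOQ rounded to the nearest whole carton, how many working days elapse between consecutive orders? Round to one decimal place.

2DS/H = 2·14,500·65/28 = 67,321.43
EOQ = √67,321.43 ≈ 259.46 → Q = 259 cartons
T = Q/D × 250 days = 259/14,500 × 250 = 4.466 days

4.5 days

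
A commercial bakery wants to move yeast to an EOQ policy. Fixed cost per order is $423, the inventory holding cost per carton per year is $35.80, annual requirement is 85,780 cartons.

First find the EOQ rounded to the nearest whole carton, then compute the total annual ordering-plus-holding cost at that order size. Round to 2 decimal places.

2DS/H = 2·85,780·423/35.8 = 2,027,091.62
EOQ = √2,027,091.62 ≈ 1,423.76 → Q = 1,424 cartons
Orders/yr = 85,780/1,424 = 60.239; ordering cost = 60.239 × $423 = $25,481.00
Average inventory = 1,424/2 = 712; holding cost = 712 × $35.8 = $25,489.60
Total = $25,481.00 + $25,489.60 = $50,970.60

$50,970.60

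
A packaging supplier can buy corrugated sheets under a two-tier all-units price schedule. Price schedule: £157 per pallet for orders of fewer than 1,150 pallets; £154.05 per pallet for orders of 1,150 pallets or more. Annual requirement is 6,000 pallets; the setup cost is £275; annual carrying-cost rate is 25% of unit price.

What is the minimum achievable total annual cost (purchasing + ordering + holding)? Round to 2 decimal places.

H₁ = 25%×£157 = £39.2500;  H₂ = 25%×£154.05 = £38.5125
EOQ₁ = √(2×6,000×275/39.2500) = 289.96  (< 1,150, feasible at tier 1)
EOQ₂ = √(2×6,000×275/38.5125) = 292.72  (< 1,150 → use Q = 1,150 at tier-2 price)
TC(tier 1 (EOQ₁), Q≈290.0) = £953,380.91
TC(tier 2, Q≈1,150.0) = £947,879.47
Minimum at tier 2: £947,879.47

£947,879.47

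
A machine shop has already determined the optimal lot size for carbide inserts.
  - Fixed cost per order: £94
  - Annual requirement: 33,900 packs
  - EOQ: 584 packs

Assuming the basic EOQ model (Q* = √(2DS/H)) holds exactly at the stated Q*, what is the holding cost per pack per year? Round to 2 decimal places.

From Q* = √(2DS/H) ⇒ Q*² = 2DS/H.
H = 2DS / Q² = 2 × 33,900 × 94 / 584² = 18.6867

£18.69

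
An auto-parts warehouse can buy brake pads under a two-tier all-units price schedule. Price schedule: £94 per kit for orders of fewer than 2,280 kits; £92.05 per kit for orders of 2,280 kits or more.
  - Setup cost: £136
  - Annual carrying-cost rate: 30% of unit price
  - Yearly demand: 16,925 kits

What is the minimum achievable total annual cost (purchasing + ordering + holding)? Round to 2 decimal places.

£1,590,436.91

H₁ = 30%×£94 = £28.2000;  H₂ = 30%×£92.05 = £27.6150
EOQ₁ = √(2×16,925×136/28.2000) = 404.04  (< 2,280, feasible at tier 1)
EOQ₂ = √(2×16,925×136/27.6150) = 408.30  (< 2,280 → use Q = 2,280 at tier-2 price)
TC(tier 1 (EOQ₁), Q≈404.0) = £1,602,343.92
TC(tier 2, Q≈2,280.0) = £1,590,436.91
Minimum at tier 2: £1,590,436.91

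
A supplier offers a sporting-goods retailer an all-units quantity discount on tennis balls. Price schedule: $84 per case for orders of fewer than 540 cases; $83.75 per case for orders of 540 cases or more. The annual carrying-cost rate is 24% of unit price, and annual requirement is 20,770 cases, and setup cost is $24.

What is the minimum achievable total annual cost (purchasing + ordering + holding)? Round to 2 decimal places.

H₁ = 24%×$84 = $20.1600;  H₂ = 24%×$83.75 = $20.1000
EOQ₁ = √(2×20,770×24/20.1600) = 222.38  (< 540, feasible at tier 1)
EOQ₂ = √(2×20,770×24/20.1000) = 222.71  (< 540 → use Q = 540 at tier-2 price)
TC(tier 1 (EOQ₁), Q≈222.4) = $1,749,163.16
TC(tier 2, Q≈540.0) = $1,745,837.61
Minimum at tier 2: $1,745,837.61

$1,745,837.61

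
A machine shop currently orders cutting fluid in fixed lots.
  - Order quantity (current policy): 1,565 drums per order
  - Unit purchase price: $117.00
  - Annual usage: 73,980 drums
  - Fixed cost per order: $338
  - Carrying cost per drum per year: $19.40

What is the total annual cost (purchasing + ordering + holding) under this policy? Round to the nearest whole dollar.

Orders/yr = 73,980/1,565 = 47.272; ordering cost = 47.272 × $338 = $15,977.79
Average inventory = 1,565/2 = 782.5; holding cost = 782.5 × $19.4 = $15,180.50
Purchase cost = D·C = 73,980 × 117 = $8,655,660.00
Total = $15,977.79 + $15,180.50 + $8,655,660.00 = $8,686,818.29

$8,686,818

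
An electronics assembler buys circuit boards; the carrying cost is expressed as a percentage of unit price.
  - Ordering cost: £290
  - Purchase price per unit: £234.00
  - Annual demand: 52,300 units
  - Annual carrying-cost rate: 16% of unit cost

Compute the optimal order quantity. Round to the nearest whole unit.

Holding cost per unit per year: H = 16% × £234 = £37.4400
EOQ = √(2DS/H) = √(2 × 52,300 × 290 / 37.44)
    = √(810,202.99) ≈ 900.11

900 units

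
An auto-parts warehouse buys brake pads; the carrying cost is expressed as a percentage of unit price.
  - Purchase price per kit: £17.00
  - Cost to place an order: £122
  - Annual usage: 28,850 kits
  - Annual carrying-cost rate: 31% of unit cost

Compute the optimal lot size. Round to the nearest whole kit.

Holding cost per kit per year: H = 31% × £17 = £5.2700
EOQ = √(2DS/H) = √(2 × 28,850 × 122 / 5.27)
    = √(1,335,749.53) ≈ 1,155.75

1,156 kits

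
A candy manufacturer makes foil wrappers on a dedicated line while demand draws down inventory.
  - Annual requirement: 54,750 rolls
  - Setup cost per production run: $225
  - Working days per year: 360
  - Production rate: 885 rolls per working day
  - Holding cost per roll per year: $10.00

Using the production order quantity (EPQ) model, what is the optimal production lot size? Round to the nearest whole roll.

d = 54,750/360 = 152.0833 rolls/day;  effective holding cost H(1 − d/p) = 10·(1 − 152.0833/885) = 8.28154
Q* = √(2DS / H_eff) = √(2·54,750·225 / 8.28154) ≈ 1,724.82

1,725 rolls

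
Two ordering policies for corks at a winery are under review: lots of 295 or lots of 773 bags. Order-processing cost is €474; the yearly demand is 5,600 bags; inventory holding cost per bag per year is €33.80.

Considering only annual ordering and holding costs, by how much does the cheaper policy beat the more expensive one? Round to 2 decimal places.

TC(Q) = (D/Q)S + (Q/2)H
TC(295) = (5,600/295)×474 + (295/2)×33.8 = €13,983.47
TC(773) = (5,600/773)×474 + (773/2)×33.8 = €16,497.59
|ΔTC| = |€13,983.47 − €16,497.59| = €2,514.13

€2,514.13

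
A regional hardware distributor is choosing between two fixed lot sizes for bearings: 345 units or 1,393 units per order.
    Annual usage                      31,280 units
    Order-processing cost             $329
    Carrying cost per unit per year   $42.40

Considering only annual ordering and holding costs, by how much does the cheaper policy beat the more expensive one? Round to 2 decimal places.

Annual cost at Q: ordering D·S/Q plus holding Q·H/2.
TC(345) = (31,280/345)×329 + (345/2)×42.4 = $37,143.33
TC(1,393) = (31,280/1,393)×329 + (1,393/2)×42.4 = $36,919.34
Lots of 1,393 are cheaper by $223.99.

$223.99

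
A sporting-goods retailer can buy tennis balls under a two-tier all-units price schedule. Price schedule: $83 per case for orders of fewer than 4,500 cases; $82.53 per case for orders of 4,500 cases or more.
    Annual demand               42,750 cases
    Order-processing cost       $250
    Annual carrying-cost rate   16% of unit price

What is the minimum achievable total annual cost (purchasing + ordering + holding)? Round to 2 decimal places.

$3,560,243.30

H₁ = 16%×$83 = $13.2800;  H₂ = 16%×$82.53 = $13.2048
EOQ₁ = √(2×42,750×250/13.2800) = 1,268.69  (< 4,500, feasible at tier 1)
EOQ₂ = √(2×42,750×250/13.2048) = 1,272.29  (< 4,500 → use Q = 4,500 at tier-2 price)
TC(tier 1 (EOQ₁), Q≈1,268.7) = $3,565,098.15
TC(tier 2, Q≈4,500.0) = $3,560,243.30
Minimum at tier 2: $3,560,243.30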